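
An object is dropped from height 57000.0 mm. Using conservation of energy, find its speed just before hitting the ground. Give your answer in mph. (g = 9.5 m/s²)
mgh = ½mv² → v = √(2gh) = √(2×9.5×57) = 32.91 m/s = 73.62 mph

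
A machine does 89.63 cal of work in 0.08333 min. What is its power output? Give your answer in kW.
P = W/t = 375 J / 5 s = 75.01 W = 0.07501 kW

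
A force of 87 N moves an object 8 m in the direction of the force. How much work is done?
W = Fd = 87×8 = 696.0 J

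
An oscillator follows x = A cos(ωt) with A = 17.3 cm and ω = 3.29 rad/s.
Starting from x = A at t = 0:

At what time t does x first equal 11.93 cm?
cos(ωt) = x/A = 11.93/17.3 = 0.6896
ωt = arccos(0.6896) = 0.8099 rad
t = 0.8099/3.29 = 0.2462 s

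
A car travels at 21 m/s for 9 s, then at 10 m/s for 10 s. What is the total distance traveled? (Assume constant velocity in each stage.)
d₁ = v₁t₁ = 21 × 9 = 189 m
d₂ = v₂t₂ = 10 × 10 = 100 m
d_total = 189 + 100 = 289 m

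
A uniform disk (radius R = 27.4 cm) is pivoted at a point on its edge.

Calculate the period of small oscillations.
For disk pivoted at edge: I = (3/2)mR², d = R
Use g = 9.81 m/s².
I/m = (3/2)R² = 0.1126 m²; d = R = 0.274 m
T = 2π√((3/2)R²/(gR)) = 2π√(3R/(2g)) = 1.286 s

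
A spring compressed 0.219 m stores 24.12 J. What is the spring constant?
PE = ½kx² → k = 2PE/x² = 2×24.12/0.219² = 1006.0 N/m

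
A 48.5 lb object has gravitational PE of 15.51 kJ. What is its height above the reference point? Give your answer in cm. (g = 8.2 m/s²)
PE = mgh → h = PE/(mg) = 1.551e+04 J / (22 kg × 8.2 m/s²) = 85.98 m = 8598.0 cm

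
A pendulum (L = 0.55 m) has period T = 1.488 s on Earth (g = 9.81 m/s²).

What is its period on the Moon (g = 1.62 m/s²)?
T = 2π√(L/g), so T_moon/T_earth = √(g_earth/g_moon)
T_moon = 2π√(0.55/1.62) = 3.661 s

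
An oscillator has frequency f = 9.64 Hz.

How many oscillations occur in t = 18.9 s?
n = f×t = 9.64×18.9 = 182.2 oscillations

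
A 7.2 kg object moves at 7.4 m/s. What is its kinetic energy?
KE = ½mv² = ½×7.2×7.4² = 197.136 J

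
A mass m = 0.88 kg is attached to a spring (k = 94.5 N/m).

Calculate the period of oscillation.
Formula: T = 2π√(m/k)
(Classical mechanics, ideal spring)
T = 2π√(m/k) = 2π√(0.88/94.5) = 0.6063 s; f = 1/T = 1.649 Hz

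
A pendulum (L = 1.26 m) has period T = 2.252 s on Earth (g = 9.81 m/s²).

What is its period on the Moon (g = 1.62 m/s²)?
T = 2π√(L/g), so T_moon/T_earth = √(g_earth/g_moon)
T_moon = 2π√(1.26/1.62) = 5.541 s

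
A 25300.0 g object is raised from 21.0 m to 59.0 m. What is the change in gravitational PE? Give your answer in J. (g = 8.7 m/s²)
ΔPE = mg(h₂ − h₁) = 25.3 kg × 8.7 m/s² × (59 − 21) m = 8364 J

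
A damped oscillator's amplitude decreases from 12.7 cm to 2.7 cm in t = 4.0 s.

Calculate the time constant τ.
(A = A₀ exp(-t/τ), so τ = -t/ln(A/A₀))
A/A₀ = 2.7/12.7 = 0.2126; ln(A/A₀) = -1.548
τ = −t/ln(A/A₀) = −4.0/-1.548 = 2.583 s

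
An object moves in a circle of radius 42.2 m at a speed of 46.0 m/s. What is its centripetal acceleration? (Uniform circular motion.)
a_c = v²/r = 46.0²/42.2 = 2116/42.2 = 50.14 m/s²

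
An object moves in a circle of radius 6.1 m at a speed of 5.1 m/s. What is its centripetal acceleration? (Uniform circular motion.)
a_c = v²/r = 5.1²/6.1 = 26.01/6.1 = 4.26 m/s²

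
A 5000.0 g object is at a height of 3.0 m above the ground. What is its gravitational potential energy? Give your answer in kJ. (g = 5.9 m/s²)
PE = mgh = 5 kg × 5.9 m/s² × 3 m = 88.5 J = 0.0885 kJ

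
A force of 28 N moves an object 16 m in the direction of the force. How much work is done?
W = Fd = 28×16 = 448.0 J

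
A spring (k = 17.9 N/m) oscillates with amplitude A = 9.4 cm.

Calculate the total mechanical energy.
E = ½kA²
E = ½kA² = ½×17.9×(0.094)² = 0.07908 J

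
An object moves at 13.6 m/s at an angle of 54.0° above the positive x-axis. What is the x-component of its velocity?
vₓ = v cos(θ) = 13.6 × cos(54.0°) = 7.99 m/s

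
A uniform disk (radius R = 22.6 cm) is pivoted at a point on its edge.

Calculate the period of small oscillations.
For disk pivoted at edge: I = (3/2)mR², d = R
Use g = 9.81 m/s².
I/m = (3/2)R² = 0.07661 m²; d = R = 0.226 m
T = 2π√((3/2)R²/(gR)) = 2π√(3R/(2g)) = 1.168 s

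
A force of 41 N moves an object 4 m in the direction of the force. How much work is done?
W = Fd = 41×4 = 164.0 J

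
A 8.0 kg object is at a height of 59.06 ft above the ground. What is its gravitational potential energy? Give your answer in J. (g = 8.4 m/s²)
PE = mgh = 8 kg × 8.4 m/s² × 18 m = 1210 J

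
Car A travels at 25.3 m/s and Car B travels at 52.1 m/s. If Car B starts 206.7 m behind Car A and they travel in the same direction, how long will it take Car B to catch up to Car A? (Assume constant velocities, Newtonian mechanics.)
Relative speed: v_rel = 52.1 - 25.3 = 26.8 m/s
Time to catch: t = d₀/v_rel = 206.7/26.8 = 7.71 s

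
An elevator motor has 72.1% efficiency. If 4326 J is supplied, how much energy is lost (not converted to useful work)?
W_out = η × W_in = 0.721×4326 = 3119.0 J
W_lost = W_in − W_out = 4326 − 3119.0 = 1207.0 J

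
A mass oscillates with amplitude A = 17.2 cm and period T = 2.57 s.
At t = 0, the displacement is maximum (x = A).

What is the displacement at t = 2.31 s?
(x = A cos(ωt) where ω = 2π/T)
ω = 2π/T = 2π/2.57 = 2.445 rad/s
x = A cos(ωt) = 17.2×cos(2.445×2.31) = 13.84 cm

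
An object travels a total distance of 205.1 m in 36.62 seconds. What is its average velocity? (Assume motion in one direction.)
v_avg = Δd / Δt = 205.1 / 36.62 = 5.6 m/s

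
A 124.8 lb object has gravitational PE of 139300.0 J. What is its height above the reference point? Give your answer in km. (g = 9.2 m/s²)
PE = mgh → h = PE/(mg) = 1.393e+05 J / (56.61 kg × 9.2 m/s²) = 267.5 m = 0.2675 km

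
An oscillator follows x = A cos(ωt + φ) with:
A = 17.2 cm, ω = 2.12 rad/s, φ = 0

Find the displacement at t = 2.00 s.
x = A cos(ωt + φ) = 17.2×cos(2.12×2.0 + 0) = -7.826 cm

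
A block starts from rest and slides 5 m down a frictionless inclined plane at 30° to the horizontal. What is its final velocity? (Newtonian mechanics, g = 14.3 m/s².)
a = g sin(θ) = 14.3 × sin(30°) = 7.15 m/s²
v = √(2ad) = √(2 × 7.15 × 5) = 8.46 m/s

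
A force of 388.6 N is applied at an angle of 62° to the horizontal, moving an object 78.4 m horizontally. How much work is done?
W = Fd cosθ = 388.6×78.4×cos(62°) = 14303.0 J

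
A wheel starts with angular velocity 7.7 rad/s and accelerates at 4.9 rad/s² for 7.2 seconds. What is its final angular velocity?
ω = ω₀ + αt = 7.7 + 4.9 × 7.2 = 42.98 rad/s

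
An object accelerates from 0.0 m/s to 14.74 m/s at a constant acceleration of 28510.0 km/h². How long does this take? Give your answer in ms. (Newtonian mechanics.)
t = (v - v₀)/a (with unit conversion) = 6700.0 ms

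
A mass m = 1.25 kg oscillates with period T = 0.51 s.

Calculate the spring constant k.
T = 2π√(m/k) → k = m(2π/T)² = 1.25×(2π/0.51)² = 189.7 N/m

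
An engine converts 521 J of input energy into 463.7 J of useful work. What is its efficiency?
η = W_out/W_in = 463.7/521 = 0.89 = 89.0%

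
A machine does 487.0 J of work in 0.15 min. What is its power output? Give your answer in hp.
P = W/t = 487 J / 9 s = 54.11 W = 0.07256 hp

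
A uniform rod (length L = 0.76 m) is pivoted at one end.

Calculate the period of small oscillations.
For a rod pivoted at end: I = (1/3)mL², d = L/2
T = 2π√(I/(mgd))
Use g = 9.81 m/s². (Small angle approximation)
I/m = (1/3)L² = 0.1925 m²; d = L/2 = 0.38 m
T = 2π√(I/(mgd)) = 2π√(0.1925/(9.81×0.38)) = 1.428 s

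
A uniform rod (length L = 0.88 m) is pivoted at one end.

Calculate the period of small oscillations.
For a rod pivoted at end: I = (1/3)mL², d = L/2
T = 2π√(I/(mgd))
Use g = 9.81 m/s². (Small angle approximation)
I/m = (1/3)L² = 0.2581 m²; d = L/2 = 0.44 m
T = 2π√(I/(mgd)) = 2π√(0.2581/(9.81×0.44)) = 1.537 s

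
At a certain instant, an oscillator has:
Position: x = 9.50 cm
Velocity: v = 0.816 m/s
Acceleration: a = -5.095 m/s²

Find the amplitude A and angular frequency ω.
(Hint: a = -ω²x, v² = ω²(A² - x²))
a = −ω²x → ω = √(|a|/x) = √(5.095/0.095) = 7.323 rad/s
v² = ω²(A² − x²) → A = √(x² + v²/ω²) = √(0.095² + 0.816²/7.323²) = 0.1464 m = 14.64 cm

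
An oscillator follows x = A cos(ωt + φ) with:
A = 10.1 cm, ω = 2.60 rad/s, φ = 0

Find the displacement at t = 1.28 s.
x = A cos(ωt + φ) = 10.1×cos(2.6×1.28 + 0) = -9.925 cm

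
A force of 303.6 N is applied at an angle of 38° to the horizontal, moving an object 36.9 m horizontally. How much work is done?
W = Fd cosθ = 303.6×36.9×cos(38°) = 8828.0 J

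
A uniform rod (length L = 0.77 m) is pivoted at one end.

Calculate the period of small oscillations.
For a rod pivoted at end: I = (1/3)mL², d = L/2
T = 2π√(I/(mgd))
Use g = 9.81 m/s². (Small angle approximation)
I/m = (1/3)L² = 0.1976 m²; d = L/2 = 0.385 m
T = 2π√(I/(mgd)) = 2π√(0.1976/(9.81×0.385)) = 1.437 s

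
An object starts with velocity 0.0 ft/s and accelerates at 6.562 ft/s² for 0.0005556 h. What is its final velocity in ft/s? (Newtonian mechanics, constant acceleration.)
v = v₀ + at (with unit conversion) = 13.13 ft/s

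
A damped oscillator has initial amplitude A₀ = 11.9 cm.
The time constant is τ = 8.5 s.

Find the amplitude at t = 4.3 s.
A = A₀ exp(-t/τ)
A = A₀ exp(−t/τ) = 11.9×exp(−4.3/8.5) = 7.175 cm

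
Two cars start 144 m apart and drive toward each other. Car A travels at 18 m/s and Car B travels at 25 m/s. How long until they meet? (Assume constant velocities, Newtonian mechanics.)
Combined speed: v_combined = 18 + 25 = 43 m/s
Time to meet: t = d/43 = 144/43 = 3.35 s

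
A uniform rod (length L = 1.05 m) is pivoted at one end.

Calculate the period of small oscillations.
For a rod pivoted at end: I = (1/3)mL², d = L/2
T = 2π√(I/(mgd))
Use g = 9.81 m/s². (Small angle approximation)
I/m = (1/3)L² = 0.3675 m²; d = L/2 = 0.525 m
T = 2π√(I/(mgd)) = 2π√(0.3675/(9.81×0.525)) = 1.678 s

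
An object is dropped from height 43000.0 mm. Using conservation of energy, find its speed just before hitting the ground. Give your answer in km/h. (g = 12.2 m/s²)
mgh = ½mv² → v = √(2gh) = √(2×12.2×43) = 32.39 m/s = 116.6 km/h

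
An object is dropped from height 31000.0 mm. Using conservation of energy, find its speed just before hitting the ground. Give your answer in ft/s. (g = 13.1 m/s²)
mgh = ½mv² → v = √(2gh) = √(2×13.1×31) = 28.5 m/s = 93.5 ft/s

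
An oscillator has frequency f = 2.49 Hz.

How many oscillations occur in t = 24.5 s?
n = f×t = 2.49×24.5 = 61.01 oscillations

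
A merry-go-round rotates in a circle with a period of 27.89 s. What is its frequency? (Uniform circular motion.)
f = 1/T = 1/27.89 = 0.0359 Hz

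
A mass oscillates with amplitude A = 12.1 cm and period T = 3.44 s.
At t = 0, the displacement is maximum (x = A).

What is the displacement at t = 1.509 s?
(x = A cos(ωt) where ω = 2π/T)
ω = 2π/T = 2π/3.44 = 1.827 rad/s
x = A cos(ωt) = 12.1×cos(1.827×1.509) = -11.21 cm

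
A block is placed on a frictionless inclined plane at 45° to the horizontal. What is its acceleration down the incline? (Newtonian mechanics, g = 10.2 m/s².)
a = g sin(θ) = 10.2 × sin(45°) = 10.2 × 0.7071 = 7.21 m/s²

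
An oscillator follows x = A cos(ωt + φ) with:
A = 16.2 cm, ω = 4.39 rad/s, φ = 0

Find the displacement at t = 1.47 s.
x = A cos(ωt + φ) = 16.2×cos(4.39×1.47 + 0) = 15.97 cm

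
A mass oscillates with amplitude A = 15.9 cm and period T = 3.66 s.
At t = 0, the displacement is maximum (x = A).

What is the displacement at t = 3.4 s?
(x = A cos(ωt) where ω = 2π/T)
ω = 2π/T = 2π/3.66 = 1.717 rad/s
x = A cos(ωt) = 15.9×cos(1.717×3.4) = 14.34 cm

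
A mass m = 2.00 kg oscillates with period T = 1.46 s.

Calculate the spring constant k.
T = 2π√(m/k) → k = m(2π/T)² = 2.0×(2π/1.46)² = 37.04 N/m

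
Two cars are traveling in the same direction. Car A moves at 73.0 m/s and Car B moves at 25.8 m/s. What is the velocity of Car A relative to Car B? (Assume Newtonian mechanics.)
v_rel = v_A - v_B = 73.0 - 25.8 = 47.2 m/s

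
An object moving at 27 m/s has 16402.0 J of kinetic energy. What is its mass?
KE = ½mv² → m = 2KE/v² = 2×16402.0/27² = 45.0 kg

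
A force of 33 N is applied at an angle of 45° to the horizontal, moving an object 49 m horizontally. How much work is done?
W = Fd cosθ = 33×49×cos(45°) = 1143.4 J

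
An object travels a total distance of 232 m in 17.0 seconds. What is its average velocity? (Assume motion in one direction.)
v_avg = Δd / Δt = 232 / 17.0 = 13.65 m/s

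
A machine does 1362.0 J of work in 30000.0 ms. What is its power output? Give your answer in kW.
P = W/t = 1362 J / 30 s = 45.4 W = 0.0454 kW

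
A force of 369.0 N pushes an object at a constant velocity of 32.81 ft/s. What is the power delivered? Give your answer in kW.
P = Fv = 369 N × 10 m/s = 3690 W = 3.69 kW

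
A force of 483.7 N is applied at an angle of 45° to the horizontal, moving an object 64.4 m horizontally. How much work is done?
W = Fd cosθ = 483.7×64.4×cos(45°) = 22027.0 J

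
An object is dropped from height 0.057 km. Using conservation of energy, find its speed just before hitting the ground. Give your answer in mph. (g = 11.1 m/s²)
mgh = ½mv² → v = √(2gh) = √(2×11.1×57) = 35.57 m/s = 79.57 mph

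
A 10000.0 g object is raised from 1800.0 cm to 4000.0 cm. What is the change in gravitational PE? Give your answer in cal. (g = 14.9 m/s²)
ΔPE = mg(h₂ − h₁) = 10 kg × 14.9 m/s² × (40 − 18) m = 3278 J = 783.5 cal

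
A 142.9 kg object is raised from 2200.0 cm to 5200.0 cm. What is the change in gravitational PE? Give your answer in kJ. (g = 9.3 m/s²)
ΔPE = mg(h₂ − h₁) = 142.9 kg × 9.3 m/s² × (52 − 22) m = 3.987e+04 J = 39.87 kJ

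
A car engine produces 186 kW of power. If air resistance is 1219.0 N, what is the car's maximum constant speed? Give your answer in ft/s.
P = Fv → v = P/F = 186000 W / 1219 N = 152.6 m/s = 500.6 ft/s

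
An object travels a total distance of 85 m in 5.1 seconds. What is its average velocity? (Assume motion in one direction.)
v_avg = Δd / Δt = 85 / 5.1 = 16.67 m/s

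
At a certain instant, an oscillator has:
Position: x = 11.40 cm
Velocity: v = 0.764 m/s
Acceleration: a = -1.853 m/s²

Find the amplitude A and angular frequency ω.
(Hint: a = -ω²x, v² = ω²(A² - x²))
a = −ω²x → ω = √(|a|/x) = √(1.853/0.114) = 4.032 rad/s
v² = ω²(A² − x²) → A = √(x² + v²/ω²) = √(0.114² + 0.764²/4.032²) = 0.2211 m = 22.11 cm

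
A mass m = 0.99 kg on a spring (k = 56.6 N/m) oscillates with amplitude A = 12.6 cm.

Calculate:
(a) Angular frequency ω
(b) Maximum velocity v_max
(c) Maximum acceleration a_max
ω = √(k/m) = √(56.6/0.99) = 7.561 rad/s
v_max = ωA = 7.561×0.126 = 0.9527 m/s
a_max = ω²A = 7.561²×0.126 = 7.204 m/s²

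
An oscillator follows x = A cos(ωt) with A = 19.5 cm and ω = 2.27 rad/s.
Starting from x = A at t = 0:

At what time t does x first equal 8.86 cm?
cos(ωt) = x/A = 8.86/19.5 = 0.4544
ωt = arccos(0.4544) = 1.099 rad
t = 1.099/2.27 = 0.4842 s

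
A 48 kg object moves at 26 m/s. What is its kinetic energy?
KE = ½mv² = ½×48×26² = 16224.0 J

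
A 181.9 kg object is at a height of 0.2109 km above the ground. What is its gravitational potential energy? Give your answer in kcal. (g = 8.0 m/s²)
PE = mgh = 181.9 kg × 8.0 m/s² × 210.9 m = 3.069e+05 J = 73.35 kcal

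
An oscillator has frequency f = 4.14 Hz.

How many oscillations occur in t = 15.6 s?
n = f×t = 4.14×15.6 = 64.58 oscillations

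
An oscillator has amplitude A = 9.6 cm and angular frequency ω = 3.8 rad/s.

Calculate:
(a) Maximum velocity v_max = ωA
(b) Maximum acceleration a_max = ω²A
v_max = ωA = 3.8×0.096 = 0.3648 m/s
a_max = ω²A = 3.8²×0.096 = 1.386 m/s²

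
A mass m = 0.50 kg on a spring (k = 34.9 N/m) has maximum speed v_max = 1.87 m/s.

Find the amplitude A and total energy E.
½mv²_max = ½kA² → A = v_max√(m/k) = 1.87×√(0.5/34.9) = 0.2238 m = 22.38 cm
E = ½mv²_max = ½×0.5×1.87² = 0.8742 J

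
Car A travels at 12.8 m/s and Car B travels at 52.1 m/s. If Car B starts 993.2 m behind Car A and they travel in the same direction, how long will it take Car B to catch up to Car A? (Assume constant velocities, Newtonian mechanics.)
Relative speed: v_rel = 52.1 - 12.8 = 39.3 m/s
Time to catch: t = d₀/v_rel = 993.2/39.3 = 25.27 s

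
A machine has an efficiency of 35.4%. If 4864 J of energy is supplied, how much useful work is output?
W_out = η × W_in = 0.354 × 4864 = 1721.9 J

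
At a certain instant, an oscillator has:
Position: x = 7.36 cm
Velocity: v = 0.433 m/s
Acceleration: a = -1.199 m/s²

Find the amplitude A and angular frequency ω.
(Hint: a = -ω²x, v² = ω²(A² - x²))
a = −ω²x → ω = √(|a|/x) = √(1.199/0.0736) = 4.036 rad/s
v² = ω²(A² − x²) → A = √(x² + v²/ω²) = √(0.0736² + 0.433²/4.036²) = 0.1301 m = 13.01 cm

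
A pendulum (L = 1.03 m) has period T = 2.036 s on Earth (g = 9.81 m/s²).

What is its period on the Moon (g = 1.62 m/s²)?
T = 2π√(L/g), so T_moon/T_earth = √(g_earth/g_moon)
T_moon = 2π√(1.03/1.62) = 5.01 s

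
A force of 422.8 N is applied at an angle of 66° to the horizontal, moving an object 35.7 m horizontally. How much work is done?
W = Fd cosθ = 422.8×35.7×cos(66°) = 6139.3 J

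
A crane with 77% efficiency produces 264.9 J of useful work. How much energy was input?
W_in = W_out/η = 264.9/0.77 = 344.03 J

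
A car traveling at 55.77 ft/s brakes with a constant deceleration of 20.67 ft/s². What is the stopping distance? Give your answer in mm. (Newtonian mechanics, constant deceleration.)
d = v₀² / (2a) (with unit conversion) = 22930.0 mm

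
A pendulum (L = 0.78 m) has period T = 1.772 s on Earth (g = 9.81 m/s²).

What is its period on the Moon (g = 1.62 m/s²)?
T = 2π√(L/g), so T_moon/T_earth = √(g_earth/g_moon)
T_moon = 2π√(0.78/1.62) = 4.36 s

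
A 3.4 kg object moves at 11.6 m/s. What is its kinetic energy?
KE = ½mv² = ½×3.4×11.6² = 228.752 J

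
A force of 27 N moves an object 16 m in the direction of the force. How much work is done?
W = Fd = 27×16 = 432.0 J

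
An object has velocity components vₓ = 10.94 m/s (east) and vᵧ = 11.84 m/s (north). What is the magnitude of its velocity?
|v| = √(vₓ² + vᵧ²) = √(10.94² + 11.84²) = √(259.869) = 16.12 m/s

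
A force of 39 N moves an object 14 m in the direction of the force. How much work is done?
W = Fd = 39×14 = 546.0 J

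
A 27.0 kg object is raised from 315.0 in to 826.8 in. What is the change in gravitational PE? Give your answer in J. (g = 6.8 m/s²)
ΔPE = mg(h₂ − h₁) = 27 kg × 6.8 m/s² × (21 − 8.001) m = 2387 J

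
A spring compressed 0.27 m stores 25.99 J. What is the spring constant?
PE = ½kx² → k = 2PE/x² = 2×25.99/0.27² = 713.0 N/m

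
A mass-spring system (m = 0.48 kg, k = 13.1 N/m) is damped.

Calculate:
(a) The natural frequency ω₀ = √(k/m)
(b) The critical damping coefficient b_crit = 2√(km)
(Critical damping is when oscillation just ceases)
ω₀ = √(k/m) = √(13.1/0.48) = 5.224 rad/s
b_crit = 2√(km) = 2√(13.1×0.48) = 5.015 kg/s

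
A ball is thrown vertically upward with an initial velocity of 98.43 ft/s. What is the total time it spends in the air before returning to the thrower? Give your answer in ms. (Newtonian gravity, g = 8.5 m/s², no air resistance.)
t_total = 2v₀/g (with unit conversion) = 7059.0 ms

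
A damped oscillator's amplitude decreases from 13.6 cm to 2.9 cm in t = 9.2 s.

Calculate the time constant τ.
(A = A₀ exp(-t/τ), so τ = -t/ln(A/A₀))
A/A₀ = 2.9/13.6 = 0.2132; ln(A/A₀) = -1.545
τ = −t/ln(A/A₀) = −9.2/-1.545 = 5.953 s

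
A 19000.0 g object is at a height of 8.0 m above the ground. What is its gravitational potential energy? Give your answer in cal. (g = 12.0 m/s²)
PE = mgh = 19 kg × 12.0 m/s² × 8 m = 1824 J = 435.9 cal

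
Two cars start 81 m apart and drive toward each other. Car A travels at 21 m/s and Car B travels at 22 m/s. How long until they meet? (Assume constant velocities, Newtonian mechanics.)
Combined speed: v_combined = 21 + 22 = 43 m/s
Time to meet: t = d/43 = 81/43 = 1.88 s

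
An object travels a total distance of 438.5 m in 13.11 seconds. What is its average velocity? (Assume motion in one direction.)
v_avg = Δd / Δt = 438.5 / 13.11 = 33.45 m/s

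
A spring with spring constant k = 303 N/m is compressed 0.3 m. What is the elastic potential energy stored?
PE = ½kx² = ½×303×0.3² = 13.63 J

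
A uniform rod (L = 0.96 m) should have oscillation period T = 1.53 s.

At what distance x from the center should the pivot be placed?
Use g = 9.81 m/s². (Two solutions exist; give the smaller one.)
T = 2π√((L²/12 + x²)/(gx)). Let c = T²g/(4π²) = 0.5817.
x² − cx + L²/12 = 0 → x = (c − √(c² − L²/3))/2 = 0.2026 m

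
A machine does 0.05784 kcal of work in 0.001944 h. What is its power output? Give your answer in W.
P = W/t = 242 J / 6.998 s = 34.58 W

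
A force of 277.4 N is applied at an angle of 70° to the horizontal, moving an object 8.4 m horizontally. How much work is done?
W = Fd cosθ = 277.4×8.4×cos(70°) = 796.96 J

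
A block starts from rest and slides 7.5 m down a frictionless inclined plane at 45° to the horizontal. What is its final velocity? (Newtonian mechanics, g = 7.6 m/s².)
a = g sin(θ) = 7.6 × sin(45°) = 5.37 m/s²
v = √(2ad) = √(2 × 5.37 × 7.5) = 8.98 m/s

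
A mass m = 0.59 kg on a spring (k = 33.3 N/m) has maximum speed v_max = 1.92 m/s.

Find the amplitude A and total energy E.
½mv²_max = ½kA² → A = v_max√(m/k) = 1.92×√(0.59/33.3) = 0.2556 m = 25.56 cm
E = ½mv²_max = ½×0.59×1.92² = 1.087 J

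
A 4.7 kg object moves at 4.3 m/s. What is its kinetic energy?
KE = ½mv² = ½×4.7×4.3² = 43.4515 J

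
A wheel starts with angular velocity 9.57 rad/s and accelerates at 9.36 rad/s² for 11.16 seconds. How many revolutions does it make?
θ = ω₀t + ½αt² = 9.57×11.16 + ½×9.36×11.16² = 689.67 rad
Revolutions = θ/(2π) = 689.67/(2π) = 109.77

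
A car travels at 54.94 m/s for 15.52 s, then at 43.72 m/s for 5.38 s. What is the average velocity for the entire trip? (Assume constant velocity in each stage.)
d₁ = v₁t₁ = 54.94 × 15.52 = 852.669 m
d₂ = v₂t₂ = 43.72 × 5.38 = 235.214 m
d_total = 1087.88 m, t_total = 20.9 s
v_avg = d_total/t_total = 1087.88/20.9 = 52.05 m/s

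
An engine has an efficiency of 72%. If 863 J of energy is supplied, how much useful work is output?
W_out = η × W_in = 0.72 × 863 = 621.36 J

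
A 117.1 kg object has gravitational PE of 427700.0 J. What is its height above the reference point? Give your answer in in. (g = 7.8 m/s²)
PE = mgh → h = PE/(mg) = 4.277e+05 J / (117.1 kg × 7.8 m/s²) = 468.3 m = 18440.0 in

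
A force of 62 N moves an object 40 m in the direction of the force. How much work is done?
W = Fd = 62×40 = 2480.0 J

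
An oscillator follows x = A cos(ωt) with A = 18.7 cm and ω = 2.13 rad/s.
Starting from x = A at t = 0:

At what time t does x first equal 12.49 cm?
cos(ωt) = x/A = 12.49/18.7 = 0.6679
ωt = arccos(0.6679) = 0.8394 rad
t = 0.8394/2.13 = 0.3941 s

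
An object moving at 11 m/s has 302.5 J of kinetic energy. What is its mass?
KE = ½mv² → m = 2KE/v² = 2×302.5/11² = 5.0 kg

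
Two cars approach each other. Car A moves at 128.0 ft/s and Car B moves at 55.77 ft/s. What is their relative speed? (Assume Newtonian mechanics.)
v_rel = v_A + v_B = 128.0 + 55.77 = 183.8 ft/s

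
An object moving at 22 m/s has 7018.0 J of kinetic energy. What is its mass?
KE = ½mv² → m = 2KE/v² = 2×7018.0/22² = 29.0 kg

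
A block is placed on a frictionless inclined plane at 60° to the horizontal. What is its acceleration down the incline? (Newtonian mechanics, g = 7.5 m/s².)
a = g sin(θ) = 7.5 × sin(60°) = 7.5 × 0.866 = 6.5 m/s²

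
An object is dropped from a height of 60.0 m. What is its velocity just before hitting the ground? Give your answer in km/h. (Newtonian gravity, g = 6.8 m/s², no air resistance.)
v = √(2gh) (with unit conversion) = 102.8 km/h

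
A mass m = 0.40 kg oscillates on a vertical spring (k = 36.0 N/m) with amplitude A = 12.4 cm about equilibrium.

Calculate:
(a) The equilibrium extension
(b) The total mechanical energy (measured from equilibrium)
x_eq = mg/k = 0.4×9.81/36.0 = 0.109 m = 10.9 cm
E = ½kA² = ½×36.0×(0.124)² = 0.2768 J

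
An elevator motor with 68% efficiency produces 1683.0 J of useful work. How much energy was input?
W_in = W_out/η = 1683.0/0.68 = 2475.0 J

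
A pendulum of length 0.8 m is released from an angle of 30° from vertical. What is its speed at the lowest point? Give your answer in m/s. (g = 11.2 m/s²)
h = L(1 − cosθ) = 0.8×(1 − cos30°) = 0.1072 m
v = √(2gh) = √(2×11.2×0.1072) = 1.549 m/s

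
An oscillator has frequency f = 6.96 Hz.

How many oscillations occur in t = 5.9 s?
n = f×t = 6.96×5.9 = 41.06 oscillations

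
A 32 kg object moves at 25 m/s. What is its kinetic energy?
KE = ½mv² = ½×32×25² = 10000.0 J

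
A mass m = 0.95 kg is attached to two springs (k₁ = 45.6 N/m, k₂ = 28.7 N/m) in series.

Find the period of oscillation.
k_eq = k₁k₂/(k₁+k₂) = 17.61 N/m
T = 2π√(m/k_eq) = 2π√(0.95/17.61) = 1.459 s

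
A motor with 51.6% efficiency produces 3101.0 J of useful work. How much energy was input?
W_in = W_out/η = 3101.0/0.516 = 6009.7 J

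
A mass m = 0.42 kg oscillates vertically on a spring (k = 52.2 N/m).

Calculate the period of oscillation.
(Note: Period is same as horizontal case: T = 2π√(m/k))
T = 2π√(m/k) = 2π√(0.42/52.2) = 0.5636 s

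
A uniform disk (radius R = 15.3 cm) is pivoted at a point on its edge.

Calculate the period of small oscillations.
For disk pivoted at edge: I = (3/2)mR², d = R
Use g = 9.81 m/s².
I/m = (3/2)R² = 0.03511 m²; d = R = 0.153 m
T = 2π√((3/2)R²/(gR)) = 2π√(3R/(2g)) = 0.961 s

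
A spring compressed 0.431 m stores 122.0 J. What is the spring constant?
PE = ½kx² → k = 2PE/x² = 2×122.0/0.431² = 1314.0 N/m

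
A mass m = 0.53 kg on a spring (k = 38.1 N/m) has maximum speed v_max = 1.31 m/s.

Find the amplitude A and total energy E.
½mv²_max = ½kA² → A = v_max√(m/k) = 1.31×√(0.53/38.1) = 0.1545 m = 15.45 cm
E = ½mv²_max = ½×0.53×1.31² = 0.4548 J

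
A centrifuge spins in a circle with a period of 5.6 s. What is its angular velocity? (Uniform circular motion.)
ω = 2π/T = 2π/5.6 = 1.122 rad/s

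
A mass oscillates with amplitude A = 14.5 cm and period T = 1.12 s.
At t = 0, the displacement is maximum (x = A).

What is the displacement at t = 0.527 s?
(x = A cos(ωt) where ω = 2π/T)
ω = 2π/T = 2π/1.12 = 5.61 rad/s
x = A cos(ωt) = 14.5×cos(5.61×0.527) = -14.25 cm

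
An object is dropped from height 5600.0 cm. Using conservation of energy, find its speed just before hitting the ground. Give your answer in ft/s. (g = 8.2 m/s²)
mgh = ½mv² → v = √(2gh) = √(2×8.2×56) = 30.31 m/s = 99.43 ft/s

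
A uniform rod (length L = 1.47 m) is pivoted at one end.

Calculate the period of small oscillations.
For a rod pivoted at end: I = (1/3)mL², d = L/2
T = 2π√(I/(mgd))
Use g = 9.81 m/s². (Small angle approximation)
I/m = (1/3)L² = 0.7203 m²; d = L/2 = 0.735 m
T = 2π√(I/(mgd)) = 2π√(0.7203/(9.81×0.735)) = 1.986 s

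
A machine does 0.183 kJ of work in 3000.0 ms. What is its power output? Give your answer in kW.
P = W/t = 183 J / 3 s = 61 W = 0.061 kW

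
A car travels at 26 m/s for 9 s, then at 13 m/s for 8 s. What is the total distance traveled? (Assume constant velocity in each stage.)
d₁ = v₁t₁ = 26 × 9 = 234 m
d₂ = v₂t₂ = 13 × 8 = 104 m
d_total = 234 + 104 = 338 m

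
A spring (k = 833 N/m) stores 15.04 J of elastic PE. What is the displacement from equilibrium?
PE = ½kx² → x = √(2PE/k) = √(2×15.04/833) = 0.19 m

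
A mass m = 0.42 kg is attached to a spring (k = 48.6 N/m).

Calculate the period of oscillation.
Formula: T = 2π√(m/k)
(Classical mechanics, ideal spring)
T = 2π√(m/k) = 2π√(0.42/48.6) = 0.5841 s; f = 1/T = 1.712 Hz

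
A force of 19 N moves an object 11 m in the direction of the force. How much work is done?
W = Fd = 19×11 = 209.0 J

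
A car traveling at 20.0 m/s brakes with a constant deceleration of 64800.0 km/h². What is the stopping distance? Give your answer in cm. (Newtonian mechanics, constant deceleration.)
d = v₀² / (2a) (with unit conversion) = 4000.0 cm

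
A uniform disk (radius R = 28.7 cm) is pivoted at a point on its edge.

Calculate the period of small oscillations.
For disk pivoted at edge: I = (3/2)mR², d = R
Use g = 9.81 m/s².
I/m = (3/2)R² = 0.1236 m²; d = R = 0.287 m
T = 2π√((3/2)R²/(gR)) = 2π√(3R/(2g)) = 1.316 s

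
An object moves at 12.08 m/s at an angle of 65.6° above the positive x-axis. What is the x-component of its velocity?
vₓ = v cos(θ) = 12.08 × cos(65.6°) = 4.99 m/s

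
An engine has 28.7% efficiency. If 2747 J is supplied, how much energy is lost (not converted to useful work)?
W_out = η × W_in = 0.287×2747 = 788.39 J
W_lost = W_in − W_out = 2747 − 788.39 = 1958.6 J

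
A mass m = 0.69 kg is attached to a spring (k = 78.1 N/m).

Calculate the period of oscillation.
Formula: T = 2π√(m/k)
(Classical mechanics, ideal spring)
T = 2π√(m/k) = 2π√(0.69/78.1) = 0.5906 s; f = 1/T = 1.693 Hz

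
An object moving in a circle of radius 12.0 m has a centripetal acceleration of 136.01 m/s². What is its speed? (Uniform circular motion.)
v = √(a_c × r) = √(136.01 × 12.0) = 40.4 m/s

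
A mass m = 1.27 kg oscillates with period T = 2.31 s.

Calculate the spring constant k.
T = 2π√(m/k) → k = m(2π/T)² = 1.27×(2π/2.31)² = 9.396 N/m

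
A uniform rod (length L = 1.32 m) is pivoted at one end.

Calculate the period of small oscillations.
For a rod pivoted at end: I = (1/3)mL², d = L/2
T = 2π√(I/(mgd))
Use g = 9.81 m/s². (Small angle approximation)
I/m = (1/3)L² = 0.5808 m²; d = L/2 = 0.66 m
T = 2π√(I/(mgd)) = 2π√(0.5808/(9.81×0.66)) = 1.882 s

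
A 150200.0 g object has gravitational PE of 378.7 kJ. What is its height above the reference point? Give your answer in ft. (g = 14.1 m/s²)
PE = mgh → h = PE/(mg) = 3.787e+05 J / (150.2 kg × 14.1 m/s²) = 178.8 m = 586.7 ft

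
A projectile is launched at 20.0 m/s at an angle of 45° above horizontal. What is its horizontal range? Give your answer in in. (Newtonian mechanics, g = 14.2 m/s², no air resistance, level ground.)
R = v₀² sin(2θ) / g (with unit conversion) = 1109.0 in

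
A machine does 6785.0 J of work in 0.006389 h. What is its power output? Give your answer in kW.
P = W/t = 6785 J / 23 s = 295 W = 0.295 kW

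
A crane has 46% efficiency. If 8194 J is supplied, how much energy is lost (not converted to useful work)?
W_out = η × W_in = 0.46×8194 = 3769.2 J
W_lost = W_in − W_out = 8194 − 3769.2 = 4424.8 J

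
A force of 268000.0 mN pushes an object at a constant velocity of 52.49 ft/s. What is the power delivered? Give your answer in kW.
P = Fv = 268 N × 16 m/s = 4288 W = 4.288 kW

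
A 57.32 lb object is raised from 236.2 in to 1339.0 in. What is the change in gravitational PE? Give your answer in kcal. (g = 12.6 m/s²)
ΔPE = mg(h₂ − h₁) = 26 kg × 12.6 m/s² × (34.01 − 5.999) m = 9176 J = 2.193 kcal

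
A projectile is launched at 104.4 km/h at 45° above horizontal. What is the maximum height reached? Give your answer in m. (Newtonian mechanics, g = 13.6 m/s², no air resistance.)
H = v₀²sin²(θ)/(2g) (with unit conversion) = 15.46 m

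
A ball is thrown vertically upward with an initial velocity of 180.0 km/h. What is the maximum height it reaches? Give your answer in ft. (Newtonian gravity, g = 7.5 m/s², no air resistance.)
h_max = v₀²/(2g) (with unit conversion) = 546.8 ft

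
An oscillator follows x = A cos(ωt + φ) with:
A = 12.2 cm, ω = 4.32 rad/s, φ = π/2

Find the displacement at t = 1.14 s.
x = A cos(ωt + φ) = 12.2×cos(4.32×1.14 + π/2) = 11.93 cm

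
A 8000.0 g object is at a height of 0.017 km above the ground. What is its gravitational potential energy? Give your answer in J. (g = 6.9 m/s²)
PE = mgh = 8 kg × 6.9 m/s² × 17 m = 938.4 J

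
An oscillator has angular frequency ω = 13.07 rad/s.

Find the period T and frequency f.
T = 2π/ω = 2π/13.07 = 0.4807 s; f = ω/2π = 2.08 Hz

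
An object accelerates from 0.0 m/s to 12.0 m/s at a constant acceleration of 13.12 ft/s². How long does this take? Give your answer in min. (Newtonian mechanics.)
t = (v - v₀)/a (with unit conversion) = 0.05001 min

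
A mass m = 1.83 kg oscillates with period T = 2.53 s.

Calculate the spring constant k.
T = 2π√(m/k) → k = m(2π/T)² = 1.83×(2π/2.53)² = 11.29 N/m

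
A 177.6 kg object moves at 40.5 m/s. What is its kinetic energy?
KE = ½mv² = ½×177.6×40.5² = 145654.2 J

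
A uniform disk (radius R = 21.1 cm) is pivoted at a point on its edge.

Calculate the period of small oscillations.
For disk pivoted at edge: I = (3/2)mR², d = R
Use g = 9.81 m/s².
I/m = (3/2)R² = 0.06678 m²; d = R = 0.211 m
T = 2π√((3/2)R²/(gR)) = 2π√(3R/(2g)) = 1.129 s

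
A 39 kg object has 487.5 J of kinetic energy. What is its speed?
KE = ½mv² → v = √(2KE/m) = √(2×487.5/39) = 5.0 m/s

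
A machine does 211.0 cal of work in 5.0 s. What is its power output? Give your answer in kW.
P = W/t = 882.8 J / 5 s = 176.6 W = 0.1766 kW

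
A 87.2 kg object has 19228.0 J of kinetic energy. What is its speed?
KE = ½mv² → v = √(2KE/m) = √(2×19228.0/87.2) = 21.0 m/s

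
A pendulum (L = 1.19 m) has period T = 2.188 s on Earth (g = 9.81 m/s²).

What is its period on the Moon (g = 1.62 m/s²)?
T = 2π√(L/g), so T_moon/T_earth = √(g_earth/g_moon)
T_moon = 2π√(1.19/1.62) = 5.385 s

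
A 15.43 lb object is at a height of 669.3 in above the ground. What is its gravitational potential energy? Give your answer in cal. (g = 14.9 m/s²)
PE = mgh = 6.999 kg × 14.9 m/s² × 17 m = 1773 J = 423.7 cal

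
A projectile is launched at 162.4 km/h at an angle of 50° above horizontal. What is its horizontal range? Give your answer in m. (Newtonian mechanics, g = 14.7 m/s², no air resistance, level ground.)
R = v₀² sin(2θ) / g (with unit conversion) = 136.3 m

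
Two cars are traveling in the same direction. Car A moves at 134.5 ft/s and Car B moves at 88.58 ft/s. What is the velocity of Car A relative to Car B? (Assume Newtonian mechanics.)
v_rel = v_A - v_B = 134.5 - 88.58 = 45.92 ft/s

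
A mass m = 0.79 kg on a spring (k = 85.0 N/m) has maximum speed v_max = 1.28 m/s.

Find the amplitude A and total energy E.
½mv²_max = ½kA² → A = v_max√(m/k) = 1.28×√(0.79/85.0) = 0.1234 m = 12.34 cm
E = ½mv²_max = ½×0.79×1.28² = 0.6472 J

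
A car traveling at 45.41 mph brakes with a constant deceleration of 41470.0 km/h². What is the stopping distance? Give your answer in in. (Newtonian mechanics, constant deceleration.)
d = v₀² / (2a) (with unit conversion) = 2535.0 in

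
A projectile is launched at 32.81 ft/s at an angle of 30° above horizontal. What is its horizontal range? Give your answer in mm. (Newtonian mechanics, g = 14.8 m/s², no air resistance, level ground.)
R = v₀² sin(2θ) / g (with unit conversion) = 5852.0 mm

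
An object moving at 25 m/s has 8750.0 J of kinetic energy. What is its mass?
KE = ½mv² → m = 2KE/v² = 2×8750.0/25² = 28.0 kg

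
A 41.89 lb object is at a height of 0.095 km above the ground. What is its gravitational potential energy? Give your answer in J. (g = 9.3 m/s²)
PE = mgh = 19 kg × 9.3 m/s² × 95 m = 1.679e+04 J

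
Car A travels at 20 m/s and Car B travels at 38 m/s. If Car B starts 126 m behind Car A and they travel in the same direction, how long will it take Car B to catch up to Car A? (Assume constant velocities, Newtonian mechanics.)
Relative speed: v_rel = 38 - 20 = 18 m/s
Time to catch: t = d₀/v_rel = 126/18 = 7.0 s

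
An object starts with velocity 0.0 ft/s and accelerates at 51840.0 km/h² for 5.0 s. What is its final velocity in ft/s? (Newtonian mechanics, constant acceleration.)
v = v₀ + at (with unit conversion) = 65.62 ft/s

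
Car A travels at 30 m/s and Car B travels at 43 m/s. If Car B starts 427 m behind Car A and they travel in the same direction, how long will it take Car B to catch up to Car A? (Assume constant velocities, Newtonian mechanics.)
Relative speed: v_rel = 43 - 30 = 13 m/s
Time to catch: t = d₀/v_rel = 427/13 = 32.85 s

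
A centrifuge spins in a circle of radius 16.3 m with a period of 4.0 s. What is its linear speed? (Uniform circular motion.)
v = 2πr/T = 2π×16.3/4.0 = 25.6 m/s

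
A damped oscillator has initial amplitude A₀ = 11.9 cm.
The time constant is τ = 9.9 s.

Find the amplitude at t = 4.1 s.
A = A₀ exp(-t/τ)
A = A₀ exp(−t/τ) = 11.9×exp(−4.1/9.9) = 7.865 cm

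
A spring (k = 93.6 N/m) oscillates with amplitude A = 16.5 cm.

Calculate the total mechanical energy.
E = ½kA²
E = ½kA² = ½×93.6×(0.165)² = 1.274 J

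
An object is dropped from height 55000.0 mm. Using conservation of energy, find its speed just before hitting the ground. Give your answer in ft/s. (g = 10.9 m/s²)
mgh = ½mv² → v = √(2gh) = √(2×10.9×55) = 34.63 m/s = 113.6 ft/s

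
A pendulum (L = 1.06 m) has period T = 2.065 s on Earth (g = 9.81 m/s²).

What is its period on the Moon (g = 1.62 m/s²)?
T = 2π√(L/g), so T_moon/T_earth = √(g_earth/g_moon)
T_moon = 2π√(1.06/1.62) = 5.082 s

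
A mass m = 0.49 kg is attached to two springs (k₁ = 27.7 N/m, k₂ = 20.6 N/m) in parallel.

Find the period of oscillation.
k_eq = k₁+k₂ = 48.3 N/m
T = 2π√(m/k_eq) = 2π√(0.49/48.3) = 0.6329 s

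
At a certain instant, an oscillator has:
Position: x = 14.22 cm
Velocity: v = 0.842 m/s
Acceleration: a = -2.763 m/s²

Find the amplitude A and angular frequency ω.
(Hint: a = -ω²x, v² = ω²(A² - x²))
a = −ω²x → ω = √(|a|/x) = √(2.763/0.1422) = 4.408 rad/s
v² = ω²(A² − x²) → A = √(x² + v²/ω²) = √(0.1422² + 0.842²/4.408²) = 0.2381 m = 23.81 cm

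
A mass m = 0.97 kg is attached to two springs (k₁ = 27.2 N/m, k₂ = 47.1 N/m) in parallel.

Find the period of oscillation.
k_eq = k₁+k₂ = 74.3 N/m
T = 2π√(m/k_eq) = 2π√(0.97/74.3) = 0.7179 s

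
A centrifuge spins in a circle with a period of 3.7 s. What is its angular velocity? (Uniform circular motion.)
ω = 2π/T = 2π/3.7 = 1.6982 rad/s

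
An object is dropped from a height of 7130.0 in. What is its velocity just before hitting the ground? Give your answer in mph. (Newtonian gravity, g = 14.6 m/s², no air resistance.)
v = √(2gh) (with unit conversion) = 162.7 mph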